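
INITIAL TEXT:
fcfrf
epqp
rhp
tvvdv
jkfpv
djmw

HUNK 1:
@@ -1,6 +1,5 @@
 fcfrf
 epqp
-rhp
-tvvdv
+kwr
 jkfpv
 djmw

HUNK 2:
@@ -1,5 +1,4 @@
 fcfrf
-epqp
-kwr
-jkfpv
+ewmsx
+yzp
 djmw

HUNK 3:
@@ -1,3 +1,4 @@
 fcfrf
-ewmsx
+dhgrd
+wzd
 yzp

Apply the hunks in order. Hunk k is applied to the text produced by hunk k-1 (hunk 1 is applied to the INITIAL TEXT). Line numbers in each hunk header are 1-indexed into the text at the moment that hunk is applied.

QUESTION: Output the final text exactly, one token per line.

Answer: fcfrf
dhgrd
wzd
yzp
djmw

Derivation:
Hunk 1: at line 1 remove [rhp,tvvdv] add [kwr] -> 5 lines: fcfrf epqp kwr jkfpv djmw
Hunk 2: at line 1 remove [epqp,kwr,jkfpv] add [ewmsx,yzp] -> 4 lines: fcfrf ewmsx yzp djmw
Hunk 3: at line 1 remove [ewmsx] add [dhgrd,wzd] -> 5 lines: fcfrf dhgrd wzd yzp djmw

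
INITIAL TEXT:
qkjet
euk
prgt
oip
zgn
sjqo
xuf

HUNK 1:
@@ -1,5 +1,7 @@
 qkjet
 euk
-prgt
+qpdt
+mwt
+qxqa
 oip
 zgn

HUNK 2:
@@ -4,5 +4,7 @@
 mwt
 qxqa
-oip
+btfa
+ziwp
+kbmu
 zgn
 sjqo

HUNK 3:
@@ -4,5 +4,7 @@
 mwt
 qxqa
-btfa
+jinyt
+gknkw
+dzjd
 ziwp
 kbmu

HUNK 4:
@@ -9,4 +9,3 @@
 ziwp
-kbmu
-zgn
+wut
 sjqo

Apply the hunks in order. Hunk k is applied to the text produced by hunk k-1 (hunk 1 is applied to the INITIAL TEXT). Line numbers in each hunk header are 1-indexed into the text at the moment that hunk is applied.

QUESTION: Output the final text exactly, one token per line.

Hunk 1: at line 1 remove [prgt] add [qpdt,mwt,qxqa] -> 9 lines: qkjet euk qpdt mwt qxqa oip zgn sjqo xuf
Hunk 2: at line 4 remove [oip] add [btfa,ziwp,kbmu] -> 11 lines: qkjet euk qpdt mwt qxqa btfa ziwp kbmu zgn sjqo xuf
Hunk 3: at line 4 remove [btfa] add [jinyt,gknkw,dzjd] -> 13 lines: qkjet euk qpdt mwt qxqa jinyt gknkw dzjd ziwp kbmu zgn sjqo xuf
Hunk 4: at line 9 remove [kbmu,zgn] add [wut] -> 12 lines: qkjet euk qpdt mwt qxqa jinyt gknkw dzjd ziwp wut sjqo xuf

Answer: qkjet
euk
qpdt
mwt
qxqa
jinyt
gknkw
dzjd
ziwp
wut
sjqo
xuf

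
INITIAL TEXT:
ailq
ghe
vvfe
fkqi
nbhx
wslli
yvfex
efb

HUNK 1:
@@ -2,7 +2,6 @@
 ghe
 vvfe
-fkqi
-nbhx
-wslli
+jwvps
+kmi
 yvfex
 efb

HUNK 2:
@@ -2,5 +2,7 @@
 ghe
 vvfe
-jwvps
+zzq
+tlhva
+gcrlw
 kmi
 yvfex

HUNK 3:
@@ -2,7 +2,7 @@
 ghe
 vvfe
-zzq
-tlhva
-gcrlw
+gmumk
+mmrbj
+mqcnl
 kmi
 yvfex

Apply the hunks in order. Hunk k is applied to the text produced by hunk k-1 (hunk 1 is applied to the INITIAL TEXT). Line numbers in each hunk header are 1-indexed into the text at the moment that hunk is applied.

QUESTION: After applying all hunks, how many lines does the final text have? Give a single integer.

Hunk 1: at line 2 remove [fkqi,nbhx,wslli] add [jwvps,kmi] -> 7 lines: ailq ghe vvfe jwvps kmi yvfex efb
Hunk 2: at line 2 remove [jwvps] add [zzq,tlhva,gcrlw] -> 9 lines: ailq ghe vvfe zzq tlhva gcrlw kmi yvfex efb
Hunk 3: at line 2 remove [zzq,tlhva,gcrlw] add [gmumk,mmrbj,mqcnl] -> 9 lines: ailq ghe vvfe gmumk mmrbj mqcnl kmi yvfex efb
Final line count: 9

Answer: 9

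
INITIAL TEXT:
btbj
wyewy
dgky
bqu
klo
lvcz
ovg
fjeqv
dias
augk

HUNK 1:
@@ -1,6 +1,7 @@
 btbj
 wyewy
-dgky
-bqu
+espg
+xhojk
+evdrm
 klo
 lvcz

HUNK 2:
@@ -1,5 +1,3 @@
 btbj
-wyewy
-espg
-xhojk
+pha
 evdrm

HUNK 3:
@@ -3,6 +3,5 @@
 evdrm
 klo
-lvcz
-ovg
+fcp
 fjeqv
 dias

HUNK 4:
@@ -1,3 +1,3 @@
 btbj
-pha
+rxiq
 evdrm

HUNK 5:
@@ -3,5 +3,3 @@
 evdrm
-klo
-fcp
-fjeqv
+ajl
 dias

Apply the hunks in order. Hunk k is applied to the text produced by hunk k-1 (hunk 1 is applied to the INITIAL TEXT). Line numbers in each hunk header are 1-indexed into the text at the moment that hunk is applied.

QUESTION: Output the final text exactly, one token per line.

Hunk 1: at line 1 remove [dgky,bqu] add [espg,xhojk,evdrm] -> 11 lines: btbj wyewy espg xhojk evdrm klo lvcz ovg fjeqv dias augk
Hunk 2: at line 1 remove [wyewy,espg,xhojk] add [pha] -> 9 lines: btbj pha evdrm klo lvcz ovg fjeqv dias augk
Hunk 3: at line 3 remove [lvcz,ovg] add [fcp] -> 8 lines: btbj pha evdrm klo fcp fjeqv dias augk
Hunk 4: at line 1 remove [pha] add [rxiq] -> 8 lines: btbj rxiq evdrm klo fcp fjeqv dias augk
Hunk 5: at line 3 remove [klo,fcp,fjeqv] add [ajl] -> 6 lines: btbj rxiq evdrm ajl dias augk

Answer: btbj
rxiq
evdrm
ajl
dias
augk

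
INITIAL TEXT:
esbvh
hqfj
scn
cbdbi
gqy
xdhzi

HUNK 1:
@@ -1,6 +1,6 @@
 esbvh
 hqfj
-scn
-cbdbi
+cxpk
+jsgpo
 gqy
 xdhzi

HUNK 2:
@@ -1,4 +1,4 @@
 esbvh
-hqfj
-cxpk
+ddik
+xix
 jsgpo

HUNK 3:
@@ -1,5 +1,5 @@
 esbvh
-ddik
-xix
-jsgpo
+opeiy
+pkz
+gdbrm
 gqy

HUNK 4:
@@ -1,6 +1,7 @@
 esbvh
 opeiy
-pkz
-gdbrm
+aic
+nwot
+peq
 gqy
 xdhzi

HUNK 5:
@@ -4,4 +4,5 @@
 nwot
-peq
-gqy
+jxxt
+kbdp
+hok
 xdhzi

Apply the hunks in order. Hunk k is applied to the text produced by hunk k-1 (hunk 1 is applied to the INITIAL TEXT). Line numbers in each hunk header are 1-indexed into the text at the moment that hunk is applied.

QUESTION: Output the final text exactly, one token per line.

Hunk 1: at line 1 remove [scn,cbdbi] add [cxpk,jsgpo] -> 6 lines: esbvh hqfj cxpk jsgpo gqy xdhzi
Hunk 2: at line 1 remove [hqfj,cxpk] add [ddik,xix] -> 6 lines: esbvh ddik xix jsgpo gqy xdhzi
Hunk 3: at line 1 remove [ddik,xix,jsgpo] add [opeiy,pkz,gdbrm] -> 6 lines: esbvh opeiy pkz gdbrm gqy xdhzi
Hunk 4: at line 1 remove [pkz,gdbrm] add [aic,nwot,peq] -> 7 lines: esbvh opeiy aic nwot peq gqy xdhzi
Hunk 5: at line 4 remove [peq,gqy] add [jxxt,kbdp,hok] -> 8 lines: esbvh opeiy aic nwot jxxt kbdp hok xdhzi

Answer: esbvh
opeiy
aic
nwot
jxxt
kbdp
hok
xdhzi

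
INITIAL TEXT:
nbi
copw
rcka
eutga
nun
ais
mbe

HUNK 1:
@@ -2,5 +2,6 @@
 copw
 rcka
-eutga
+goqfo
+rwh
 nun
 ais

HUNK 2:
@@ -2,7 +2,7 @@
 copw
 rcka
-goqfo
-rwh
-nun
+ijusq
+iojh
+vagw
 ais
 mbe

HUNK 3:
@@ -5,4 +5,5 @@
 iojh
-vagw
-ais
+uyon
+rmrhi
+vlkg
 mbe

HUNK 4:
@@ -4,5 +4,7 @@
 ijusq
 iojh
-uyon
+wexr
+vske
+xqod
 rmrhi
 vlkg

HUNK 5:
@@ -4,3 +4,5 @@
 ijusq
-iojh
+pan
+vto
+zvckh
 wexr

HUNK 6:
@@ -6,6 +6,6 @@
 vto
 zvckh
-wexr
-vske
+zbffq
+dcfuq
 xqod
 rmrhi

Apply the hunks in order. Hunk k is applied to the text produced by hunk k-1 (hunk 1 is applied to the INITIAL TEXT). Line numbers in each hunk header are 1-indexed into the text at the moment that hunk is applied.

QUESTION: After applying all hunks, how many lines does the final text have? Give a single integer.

Answer: 13

Derivation:
Hunk 1: at line 2 remove [eutga] add [goqfo,rwh] -> 8 lines: nbi copw rcka goqfo rwh nun ais mbe
Hunk 2: at line 2 remove [goqfo,rwh,nun] add [ijusq,iojh,vagw] -> 8 lines: nbi copw rcka ijusq iojh vagw ais mbe
Hunk 3: at line 5 remove [vagw,ais] add [uyon,rmrhi,vlkg] -> 9 lines: nbi copw rcka ijusq iojh uyon rmrhi vlkg mbe
Hunk 4: at line 4 remove [uyon] add [wexr,vske,xqod] -> 11 lines: nbi copw rcka ijusq iojh wexr vske xqod rmrhi vlkg mbe
Hunk 5: at line 4 remove [iojh] add [pan,vto,zvckh] -> 13 lines: nbi copw rcka ijusq pan vto zvckh wexr vske xqod rmrhi vlkg mbe
Hunk 6: at line 6 remove [wexr,vske] add [zbffq,dcfuq] -> 13 lines: nbi copw rcka ijusq pan vto zvckh zbffq dcfuq xqod rmrhi vlkg mbe
Final line count: 13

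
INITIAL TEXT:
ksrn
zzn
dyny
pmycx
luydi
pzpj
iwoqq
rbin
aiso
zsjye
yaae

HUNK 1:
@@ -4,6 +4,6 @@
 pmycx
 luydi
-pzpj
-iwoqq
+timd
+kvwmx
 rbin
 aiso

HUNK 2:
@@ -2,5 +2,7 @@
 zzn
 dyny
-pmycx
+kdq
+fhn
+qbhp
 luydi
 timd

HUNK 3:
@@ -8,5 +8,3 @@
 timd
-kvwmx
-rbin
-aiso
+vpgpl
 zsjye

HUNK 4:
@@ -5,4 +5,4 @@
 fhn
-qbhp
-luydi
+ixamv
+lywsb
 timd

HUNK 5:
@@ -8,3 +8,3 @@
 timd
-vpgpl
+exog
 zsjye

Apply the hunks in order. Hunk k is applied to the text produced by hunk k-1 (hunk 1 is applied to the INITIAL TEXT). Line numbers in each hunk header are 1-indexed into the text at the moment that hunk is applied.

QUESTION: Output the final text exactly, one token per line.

Answer: ksrn
zzn
dyny
kdq
fhn
ixamv
lywsb
timd
exog
zsjye
yaae

Derivation:
Hunk 1: at line 4 remove [pzpj,iwoqq] add [timd,kvwmx] -> 11 lines: ksrn zzn dyny pmycx luydi timd kvwmx rbin aiso zsjye yaae
Hunk 2: at line 2 remove [pmycx] add [kdq,fhn,qbhp] -> 13 lines: ksrn zzn dyny kdq fhn qbhp luydi timd kvwmx rbin aiso zsjye yaae
Hunk 3: at line 8 remove [kvwmx,rbin,aiso] add [vpgpl] -> 11 lines: ksrn zzn dyny kdq fhn qbhp luydi timd vpgpl zsjye yaae
Hunk 4: at line 5 remove [qbhp,luydi] add [ixamv,lywsb] -> 11 lines: ksrn zzn dyny kdq fhn ixamv lywsb timd vpgpl zsjye yaae
Hunk 5: at line 8 remove [vpgpl] add [exog] -> 11 lines: ksrn zzn dyny kdq fhn ixamv lywsb timd exog zsjye yaae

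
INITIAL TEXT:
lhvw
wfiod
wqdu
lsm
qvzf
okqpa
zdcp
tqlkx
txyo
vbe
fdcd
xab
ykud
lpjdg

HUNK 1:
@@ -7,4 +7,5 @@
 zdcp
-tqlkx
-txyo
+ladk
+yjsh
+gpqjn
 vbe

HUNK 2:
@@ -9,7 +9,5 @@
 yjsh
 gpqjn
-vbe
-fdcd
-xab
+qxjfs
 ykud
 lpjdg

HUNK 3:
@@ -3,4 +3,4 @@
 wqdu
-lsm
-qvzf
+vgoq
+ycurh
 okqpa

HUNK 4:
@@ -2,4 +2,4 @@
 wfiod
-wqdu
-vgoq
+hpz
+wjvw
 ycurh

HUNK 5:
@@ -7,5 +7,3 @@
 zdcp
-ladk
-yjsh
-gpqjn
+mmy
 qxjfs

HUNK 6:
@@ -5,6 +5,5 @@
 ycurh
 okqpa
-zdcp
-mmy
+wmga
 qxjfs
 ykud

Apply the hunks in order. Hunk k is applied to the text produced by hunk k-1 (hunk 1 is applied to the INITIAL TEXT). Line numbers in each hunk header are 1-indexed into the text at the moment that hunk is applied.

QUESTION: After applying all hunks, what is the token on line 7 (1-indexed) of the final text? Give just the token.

Answer: wmga

Derivation:
Hunk 1: at line 7 remove [tqlkx,txyo] add [ladk,yjsh,gpqjn] -> 15 lines: lhvw wfiod wqdu lsm qvzf okqpa zdcp ladk yjsh gpqjn vbe fdcd xab ykud lpjdg
Hunk 2: at line 9 remove [vbe,fdcd,xab] add [qxjfs] -> 13 lines: lhvw wfiod wqdu lsm qvzf okqpa zdcp ladk yjsh gpqjn qxjfs ykud lpjdg
Hunk 3: at line 3 remove [lsm,qvzf] add [vgoq,ycurh] -> 13 lines: lhvw wfiod wqdu vgoq ycurh okqpa zdcp ladk yjsh gpqjn qxjfs ykud lpjdg
Hunk 4: at line 2 remove [wqdu,vgoq] add [hpz,wjvw] -> 13 lines: lhvw wfiod hpz wjvw ycurh okqpa zdcp ladk yjsh gpqjn qxjfs ykud lpjdg
Hunk 5: at line 7 remove [ladk,yjsh,gpqjn] add [mmy] -> 11 lines: lhvw wfiod hpz wjvw ycurh okqpa zdcp mmy qxjfs ykud lpjdg
Hunk 6: at line 5 remove [zdcp,mmy] add [wmga] -> 10 lines: lhvw wfiod hpz wjvw ycurh okqpa wmga qxjfs ykud lpjdg
Final line 7: wmga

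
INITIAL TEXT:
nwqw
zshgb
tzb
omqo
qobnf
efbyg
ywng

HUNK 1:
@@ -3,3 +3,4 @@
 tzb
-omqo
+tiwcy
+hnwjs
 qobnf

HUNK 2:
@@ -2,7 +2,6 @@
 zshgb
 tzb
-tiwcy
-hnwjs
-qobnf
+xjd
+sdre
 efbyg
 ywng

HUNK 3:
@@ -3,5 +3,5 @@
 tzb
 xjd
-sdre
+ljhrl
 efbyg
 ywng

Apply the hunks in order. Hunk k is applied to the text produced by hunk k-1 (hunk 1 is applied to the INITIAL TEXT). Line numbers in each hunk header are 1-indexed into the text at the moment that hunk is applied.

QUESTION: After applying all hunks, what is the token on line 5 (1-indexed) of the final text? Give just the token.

Answer: ljhrl

Derivation:
Hunk 1: at line 3 remove [omqo] add [tiwcy,hnwjs] -> 8 lines: nwqw zshgb tzb tiwcy hnwjs qobnf efbyg ywng
Hunk 2: at line 2 remove [tiwcy,hnwjs,qobnf] add [xjd,sdre] -> 7 lines: nwqw zshgb tzb xjd sdre efbyg ywng
Hunk 3: at line 3 remove [sdre] add [ljhrl] -> 7 lines: nwqw zshgb tzb xjd ljhrl efbyg ywng
Final line 5: ljhrl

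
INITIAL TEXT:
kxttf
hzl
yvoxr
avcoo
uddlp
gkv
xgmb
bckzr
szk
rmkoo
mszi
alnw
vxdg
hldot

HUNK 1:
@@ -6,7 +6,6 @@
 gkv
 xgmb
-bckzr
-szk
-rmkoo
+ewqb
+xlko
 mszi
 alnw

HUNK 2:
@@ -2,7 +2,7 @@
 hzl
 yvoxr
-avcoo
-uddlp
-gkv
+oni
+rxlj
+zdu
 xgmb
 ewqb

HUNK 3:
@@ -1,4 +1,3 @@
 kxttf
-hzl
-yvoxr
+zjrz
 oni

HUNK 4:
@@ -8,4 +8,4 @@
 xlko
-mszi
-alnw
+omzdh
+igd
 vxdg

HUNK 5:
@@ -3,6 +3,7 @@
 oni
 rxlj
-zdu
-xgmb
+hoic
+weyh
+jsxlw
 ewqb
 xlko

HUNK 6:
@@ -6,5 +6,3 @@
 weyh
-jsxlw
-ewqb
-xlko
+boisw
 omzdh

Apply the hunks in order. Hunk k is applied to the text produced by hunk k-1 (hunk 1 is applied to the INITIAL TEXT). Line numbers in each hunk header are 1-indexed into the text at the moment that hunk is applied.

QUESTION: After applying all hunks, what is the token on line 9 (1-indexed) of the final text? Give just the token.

Answer: igd

Derivation:
Hunk 1: at line 6 remove [bckzr,szk,rmkoo] add [ewqb,xlko] -> 13 lines: kxttf hzl yvoxr avcoo uddlp gkv xgmb ewqb xlko mszi alnw vxdg hldot
Hunk 2: at line 2 remove [avcoo,uddlp,gkv] add [oni,rxlj,zdu] -> 13 lines: kxttf hzl yvoxr oni rxlj zdu xgmb ewqb xlko mszi alnw vxdg hldot
Hunk 3: at line 1 remove [hzl,yvoxr] add [zjrz] -> 12 lines: kxttf zjrz oni rxlj zdu xgmb ewqb xlko mszi alnw vxdg hldot
Hunk 4: at line 8 remove [mszi,alnw] add [omzdh,igd] -> 12 lines: kxttf zjrz oni rxlj zdu xgmb ewqb xlko omzdh igd vxdg hldot
Hunk 5: at line 3 remove [zdu,xgmb] add [hoic,weyh,jsxlw] -> 13 lines: kxttf zjrz oni rxlj hoic weyh jsxlw ewqb xlko omzdh igd vxdg hldot
Hunk 6: at line 6 remove [jsxlw,ewqb,xlko] add [boisw] -> 11 lines: kxttf zjrz oni rxlj hoic weyh boisw omzdh igd vxdg hldot
Final line 9: igd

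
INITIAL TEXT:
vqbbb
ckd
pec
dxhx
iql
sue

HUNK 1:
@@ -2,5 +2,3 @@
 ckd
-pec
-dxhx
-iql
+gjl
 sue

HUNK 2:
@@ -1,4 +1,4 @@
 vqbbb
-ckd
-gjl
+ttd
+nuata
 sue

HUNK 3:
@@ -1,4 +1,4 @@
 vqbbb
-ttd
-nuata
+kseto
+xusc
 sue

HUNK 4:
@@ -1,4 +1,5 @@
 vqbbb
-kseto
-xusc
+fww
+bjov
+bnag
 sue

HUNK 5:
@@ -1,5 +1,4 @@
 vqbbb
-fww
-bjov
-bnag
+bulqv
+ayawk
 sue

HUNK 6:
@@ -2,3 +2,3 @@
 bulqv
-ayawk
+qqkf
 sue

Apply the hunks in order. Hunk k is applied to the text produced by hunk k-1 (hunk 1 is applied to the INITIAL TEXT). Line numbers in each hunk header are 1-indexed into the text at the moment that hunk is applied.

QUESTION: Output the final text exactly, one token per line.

Answer: vqbbb
bulqv
qqkf
sue

Derivation:
Hunk 1: at line 2 remove [pec,dxhx,iql] add [gjl] -> 4 lines: vqbbb ckd gjl sue
Hunk 2: at line 1 remove [ckd,gjl] add [ttd,nuata] -> 4 lines: vqbbb ttd nuata sue
Hunk 3: at line 1 remove [ttd,nuata] add [kseto,xusc] -> 4 lines: vqbbb kseto xusc sue
Hunk 4: at line 1 remove [kseto,xusc] add [fww,bjov,bnag] -> 5 lines: vqbbb fww bjov bnag sue
Hunk 5: at line 1 remove [fww,bjov,bnag] add [bulqv,ayawk] -> 4 lines: vqbbb bulqv ayawk sue
Hunk 6: at line 2 remove [ayawk] add [qqkf] -> 4 lines: vqbbb bulqv qqkf sue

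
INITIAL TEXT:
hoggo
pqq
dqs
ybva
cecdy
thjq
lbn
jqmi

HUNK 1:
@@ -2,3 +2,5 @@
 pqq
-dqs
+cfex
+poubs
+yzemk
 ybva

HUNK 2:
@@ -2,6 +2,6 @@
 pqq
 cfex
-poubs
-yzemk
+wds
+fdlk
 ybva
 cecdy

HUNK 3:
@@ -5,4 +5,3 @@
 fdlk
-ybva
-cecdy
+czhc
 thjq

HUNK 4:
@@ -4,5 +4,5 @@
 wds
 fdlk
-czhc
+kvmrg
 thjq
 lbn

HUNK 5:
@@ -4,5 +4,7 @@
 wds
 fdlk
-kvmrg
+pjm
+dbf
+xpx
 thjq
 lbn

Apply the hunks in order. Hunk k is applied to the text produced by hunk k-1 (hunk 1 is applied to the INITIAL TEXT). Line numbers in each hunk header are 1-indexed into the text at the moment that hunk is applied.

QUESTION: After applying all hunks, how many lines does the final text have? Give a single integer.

Hunk 1: at line 2 remove [dqs] add [cfex,poubs,yzemk] -> 10 lines: hoggo pqq cfex poubs yzemk ybva cecdy thjq lbn jqmi
Hunk 2: at line 2 remove [poubs,yzemk] add [wds,fdlk] -> 10 lines: hoggo pqq cfex wds fdlk ybva cecdy thjq lbn jqmi
Hunk 3: at line 5 remove [ybva,cecdy] add [czhc] -> 9 lines: hoggo pqq cfex wds fdlk czhc thjq lbn jqmi
Hunk 4: at line 4 remove [czhc] add [kvmrg] -> 9 lines: hoggo pqq cfex wds fdlk kvmrg thjq lbn jqmi
Hunk 5: at line 4 remove [kvmrg] add [pjm,dbf,xpx] -> 11 lines: hoggo pqq cfex wds fdlk pjm dbf xpx thjq lbn jqmi
Final line count: 11

Answer: 11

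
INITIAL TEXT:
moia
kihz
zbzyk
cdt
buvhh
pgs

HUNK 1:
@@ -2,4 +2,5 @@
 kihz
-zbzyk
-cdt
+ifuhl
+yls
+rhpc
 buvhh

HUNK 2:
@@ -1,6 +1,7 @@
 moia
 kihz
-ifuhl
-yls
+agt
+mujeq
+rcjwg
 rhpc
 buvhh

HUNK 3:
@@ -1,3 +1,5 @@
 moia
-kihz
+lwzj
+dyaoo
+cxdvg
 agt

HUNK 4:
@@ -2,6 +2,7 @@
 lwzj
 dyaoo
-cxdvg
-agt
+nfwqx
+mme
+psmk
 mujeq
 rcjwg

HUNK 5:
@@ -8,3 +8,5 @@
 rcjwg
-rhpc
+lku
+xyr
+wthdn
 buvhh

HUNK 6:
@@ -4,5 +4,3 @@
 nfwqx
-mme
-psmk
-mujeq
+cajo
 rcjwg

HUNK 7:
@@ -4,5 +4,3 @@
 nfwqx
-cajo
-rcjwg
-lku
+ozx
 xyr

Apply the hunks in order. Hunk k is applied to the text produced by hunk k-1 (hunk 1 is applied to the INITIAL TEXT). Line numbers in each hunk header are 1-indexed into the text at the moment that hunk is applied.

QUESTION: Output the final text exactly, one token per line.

Hunk 1: at line 2 remove [zbzyk,cdt] add [ifuhl,yls,rhpc] -> 7 lines: moia kihz ifuhl yls rhpc buvhh pgs
Hunk 2: at line 1 remove [ifuhl,yls] add [agt,mujeq,rcjwg] -> 8 lines: moia kihz agt mujeq rcjwg rhpc buvhh pgs
Hunk 3: at line 1 remove [kihz] add [lwzj,dyaoo,cxdvg] -> 10 lines: moia lwzj dyaoo cxdvg agt mujeq rcjwg rhpc buvhh pgs
Hunk 4: at line 2 remove [cxdvg,agt] add [nfwqx,mme,psmk] -> 11 lines: moia lwzj dyaoo nfwqx mme psmk mujeq rcjwg rhpc buvhh pgs
Hunk 5: at line 8 remove [rhpc] add [lku,xyr,wthdn] -> 13 lines: moia lwzj dyaoo nfwqx mme psmk mujeq rcjwg lku xyr wthdn buvhh pgs
Hunk 6: at line 4 remove [mme,psmk,mujeq] add [cajo] -> 11 lines: moia lwzj dyaoo nfwqx cajo rcjwg lku xyr wthdn buvhh pgs
Hunk 7: at line 4 remove [cajo,rcjwg,lku] add [ozx] -> 9 lines: moia lwzj dyaoo nfwqx ozx xyr wthdn buvhh pgs

Answer: moia
lwzj
dyaoo
nfwqx
ozx
xyr
wthdn
buvhh
pgs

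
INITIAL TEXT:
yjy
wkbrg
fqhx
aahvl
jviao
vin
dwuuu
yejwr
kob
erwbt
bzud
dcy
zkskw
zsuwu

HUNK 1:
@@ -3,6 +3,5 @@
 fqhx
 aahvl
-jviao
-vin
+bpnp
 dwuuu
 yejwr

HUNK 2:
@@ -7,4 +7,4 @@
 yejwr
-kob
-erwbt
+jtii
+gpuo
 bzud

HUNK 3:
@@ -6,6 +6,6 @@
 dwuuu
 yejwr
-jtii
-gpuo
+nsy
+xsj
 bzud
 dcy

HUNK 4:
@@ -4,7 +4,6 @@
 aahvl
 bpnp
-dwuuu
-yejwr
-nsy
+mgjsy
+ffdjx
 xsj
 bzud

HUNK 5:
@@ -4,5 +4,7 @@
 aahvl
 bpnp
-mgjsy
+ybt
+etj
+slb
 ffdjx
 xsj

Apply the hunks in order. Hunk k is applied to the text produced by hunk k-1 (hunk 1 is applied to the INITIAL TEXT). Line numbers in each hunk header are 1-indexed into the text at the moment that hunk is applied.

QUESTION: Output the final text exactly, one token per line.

Answer: yjy
wkbrg
fqhx
aahvl
bpnp
ybt
etj
slb
ffdjx
xsj
bzud
dcy
zkskw
zsuwu

Derivation:
Hunk 1: at line 3 remove [jviao,vin] add [bpnp] -> 13 lines: yjy wkbrg fqhx aahvl bpnp dwuuu yejwr kob erwbt bzud dcy zkskw zsuwu
Hunk 2: at line 7 remove [kob,erwbt] add [jtii,gpuo] -> 13 lines: yjy wkbrg fqhx aahvl bpnp dwuuu yejwr jtii gpuo bzud dcy zkskw zsuwu
Hunk 3: at line 6 remove [jtii,gpuo] add [nsy,xsj] -> 13 lines: yjy wkbrg fqhx aahvl bpnp dwuuu yejwr nsy xsj bzud dcy zkskw zsuwu
Hunk 4: at line 4 remove [dwuuu,yejwr,nsy] add [mgjsy,ffdjx] -> 12 lines: yjy wkbrg fqhx aahvl bpnp mgjsy ffdjx xsj bzud dcy zkskw zsuwu
Hunk 5: at line 4 remove [mgjsy] add [ybt,etj,slb] -> 14 lines: yjy wkbrg fqhx aahvl bpnp ybt etj slb ffdjx xsj bzud dcy zkskw zsuwu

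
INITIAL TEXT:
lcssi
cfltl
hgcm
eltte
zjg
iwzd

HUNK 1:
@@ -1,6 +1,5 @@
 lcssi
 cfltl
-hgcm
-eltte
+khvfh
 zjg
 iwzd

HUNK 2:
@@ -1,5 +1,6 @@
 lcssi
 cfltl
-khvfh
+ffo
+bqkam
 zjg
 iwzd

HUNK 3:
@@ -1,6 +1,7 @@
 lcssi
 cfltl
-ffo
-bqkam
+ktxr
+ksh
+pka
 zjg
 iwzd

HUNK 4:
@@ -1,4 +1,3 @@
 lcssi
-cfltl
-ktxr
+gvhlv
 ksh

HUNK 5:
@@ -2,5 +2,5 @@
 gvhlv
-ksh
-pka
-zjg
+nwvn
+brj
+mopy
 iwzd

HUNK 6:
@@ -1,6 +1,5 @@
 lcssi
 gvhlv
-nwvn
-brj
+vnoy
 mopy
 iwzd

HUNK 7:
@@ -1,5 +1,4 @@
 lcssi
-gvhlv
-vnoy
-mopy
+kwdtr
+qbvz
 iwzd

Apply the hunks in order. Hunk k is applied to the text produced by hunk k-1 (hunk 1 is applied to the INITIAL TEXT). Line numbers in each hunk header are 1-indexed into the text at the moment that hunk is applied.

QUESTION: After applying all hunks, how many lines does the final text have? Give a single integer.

Hunk 1: at line 1 remove [hgcm,eltte] add [khvfh] -> 5 lines: lcssi cfltl khvfh zjg iwzd
Hunk 2: at line 1 remove [khvfh] add [ffo,bqkam] -> 6 lines: lcssi cfltl ffo bqkam zjg iwzd
Hunk 3: at line 1 remove [ffo,bqkam] add [ktxr,ksh,pka] -> 7 lines: lcssi cfltl ktxr ksh pka zjg iwzd
Hunk 4: at line 1 remove [cfltl,ktxr] add [gvhlv] -> 6 lines: lcssi gvhlv ksh pka zjg iwzd
Hunk 5: at line 2 remove [ksh,pka,zjg] add [nwvn,brj,mopy] -> 6 lines: lcssi gvhlv nwvn brj mopy iwzd
Hunk 6: at line 1 remove [nwvn,brj] add [vnoy] -> 5 lines: lcssi gvhlv vnoy mopy iwzd
Hunk 7: at line 1 remove [gvhlv,vnoy,mopy] add [kwdtr,qbvz] -> 4 lines: lcssi kwdtr qbvz iwzd
Final line count: 4

Answer: 4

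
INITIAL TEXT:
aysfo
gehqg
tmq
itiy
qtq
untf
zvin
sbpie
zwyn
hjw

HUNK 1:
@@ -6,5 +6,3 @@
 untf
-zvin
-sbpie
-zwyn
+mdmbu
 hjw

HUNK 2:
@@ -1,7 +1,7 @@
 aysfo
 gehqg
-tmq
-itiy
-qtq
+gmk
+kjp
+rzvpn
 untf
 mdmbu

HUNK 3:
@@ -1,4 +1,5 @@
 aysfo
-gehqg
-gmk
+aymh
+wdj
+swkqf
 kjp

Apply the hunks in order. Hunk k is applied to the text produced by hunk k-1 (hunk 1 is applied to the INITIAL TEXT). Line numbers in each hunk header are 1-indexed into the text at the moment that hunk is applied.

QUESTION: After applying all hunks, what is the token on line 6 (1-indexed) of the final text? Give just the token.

Hunk 1: at line 6 remove [zvin,sbpie,zwyn] add [mdmbu] -> 8 lines: aysfo gehqg tmq itiy qtq untf mdmbu hjw
Hunk 2: at line 1 remove [tmq,itiy,qtq] add [gmk,kjp,rzvpn] -> 8 lines: aysfo gehqg gmk kjp rzvpn untf mdmbu hjw
Hunk 3: at line 1 remove [gehqg,gmk] add [aymh,wdj,swkqf] -> 9 lines: aysfo aymh wdj swkqf kjp rzvpn untf mdmbu hjw
Final line 6: rzvpn

Answer: rzvpn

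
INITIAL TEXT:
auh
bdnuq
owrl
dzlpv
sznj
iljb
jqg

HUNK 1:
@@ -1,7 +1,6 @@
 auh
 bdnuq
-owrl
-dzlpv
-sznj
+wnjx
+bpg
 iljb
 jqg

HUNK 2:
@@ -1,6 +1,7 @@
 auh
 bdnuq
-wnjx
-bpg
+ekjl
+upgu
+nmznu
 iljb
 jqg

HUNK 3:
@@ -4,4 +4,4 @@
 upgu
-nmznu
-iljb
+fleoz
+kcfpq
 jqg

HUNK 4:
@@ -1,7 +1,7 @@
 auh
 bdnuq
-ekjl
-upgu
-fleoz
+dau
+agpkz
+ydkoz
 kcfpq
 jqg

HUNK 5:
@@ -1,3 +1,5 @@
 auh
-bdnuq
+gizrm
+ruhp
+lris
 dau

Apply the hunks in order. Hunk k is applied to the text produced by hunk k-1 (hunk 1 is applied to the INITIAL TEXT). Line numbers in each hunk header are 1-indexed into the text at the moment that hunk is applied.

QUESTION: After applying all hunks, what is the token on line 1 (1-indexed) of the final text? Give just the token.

Hunk 1: at line 1 remove [owrl,dzlpv,sznj] add [wnjx,bpg] -> 6 lines: auh bdnuq wnjx bpg iljb jqg
Hunk 2: at line 1 remove [wnjx,bpg] add [ekjl,upgu,nmznu] -> 7 lines: auh bdnuq ekjl upgu nmznu iljb jqg
Hunk 3: at line 4 remove [nmznu,iljb] add [fleoz,kcfpq] -> 7 lines: auh bdnuq ekjl upgu fleoz kcfpq jqg
Hunk 4: at line 1 remove [ekjl,upgu,fleoz] add [dau,agpkz,ydkoz] -> 7 lines: auh bdnuq dau agpkz ydkoz kcfpq jqg
Hunk 5: at line 1 remove [bdnuq] add [gizrm,ruhp,lris] -> 9 lines: auh gizrm ruhp lris dau agpkz ydkoz kcfpq jqg
Final line 1: auh

Answer: auh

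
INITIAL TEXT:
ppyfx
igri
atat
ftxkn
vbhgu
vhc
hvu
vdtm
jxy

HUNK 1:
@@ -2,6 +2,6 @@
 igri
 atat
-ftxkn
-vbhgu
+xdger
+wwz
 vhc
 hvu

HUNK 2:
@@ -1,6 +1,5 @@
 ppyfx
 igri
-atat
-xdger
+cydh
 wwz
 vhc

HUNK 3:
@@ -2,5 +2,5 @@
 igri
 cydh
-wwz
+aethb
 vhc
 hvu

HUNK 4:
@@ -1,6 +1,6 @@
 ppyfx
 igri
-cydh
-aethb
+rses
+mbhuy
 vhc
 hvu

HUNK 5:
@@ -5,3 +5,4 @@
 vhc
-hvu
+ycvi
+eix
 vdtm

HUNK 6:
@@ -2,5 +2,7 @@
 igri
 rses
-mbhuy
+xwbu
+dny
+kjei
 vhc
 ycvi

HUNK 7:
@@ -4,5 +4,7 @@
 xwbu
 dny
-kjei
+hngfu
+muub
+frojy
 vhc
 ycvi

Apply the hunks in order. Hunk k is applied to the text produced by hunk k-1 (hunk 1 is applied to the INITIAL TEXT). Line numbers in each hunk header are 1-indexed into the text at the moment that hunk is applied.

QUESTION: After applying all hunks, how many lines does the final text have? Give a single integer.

Hunk 1: at line 2 remove [ftxkn,vbhgu] add [xdger,wwz] -> 9 lines: ppyfx igri atat xdger wwz vhc hvu vdtm jxy
Hunk 2: at line 1 remove [atat,xdger] add [cydh] -> 8 lines: ppyfx igri cydh wwz vhc hvu vdtm jxy
Hunk 3: at line 2 remove [wwz] add [aethb] -> 8 lines: ppyfx igri cydh aethb vhc hvu vdtm jxy
Hunk 4: at line 1 remove [cydh,aethb] add [rses,mbhuy] -> 8 lines: ppyfx igri rses mbhuy vhc hvu vdtm jxy
Hunk 5: at line 5 remove [hvu] add [ycvi,eix] -> 9 lines: ppyfx igri rses mbhuy vhc ycvi eix vdtm jxy
Hunk 6: at line 2 remove [mbhuy] add [xwbu,dny,kjei] -> 11 lines: ppyfx igri rses xwbu dny kjei vhc ycvi eix vdtm jxy
Hunk 7: at line 4 remove [kjei] add [hngfu,muub,frojy] -> 13 lines: ppyfx igri rses xwbu dny hngfu muub frojy vhc ycvi eix vdtm jxy
Final line count: 13

Answer: 13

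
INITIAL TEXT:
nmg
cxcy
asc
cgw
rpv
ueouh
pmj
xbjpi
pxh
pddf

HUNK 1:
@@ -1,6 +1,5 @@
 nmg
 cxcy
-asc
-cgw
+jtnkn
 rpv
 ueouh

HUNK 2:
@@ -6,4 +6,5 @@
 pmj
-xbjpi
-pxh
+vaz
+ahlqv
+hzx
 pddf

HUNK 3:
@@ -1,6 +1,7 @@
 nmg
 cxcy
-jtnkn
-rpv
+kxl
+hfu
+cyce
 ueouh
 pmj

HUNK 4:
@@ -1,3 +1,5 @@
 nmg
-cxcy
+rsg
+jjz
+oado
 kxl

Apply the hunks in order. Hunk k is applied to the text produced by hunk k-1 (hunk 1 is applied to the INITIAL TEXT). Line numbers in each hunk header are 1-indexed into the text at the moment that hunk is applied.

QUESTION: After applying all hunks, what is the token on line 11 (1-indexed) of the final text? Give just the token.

Hunk 1: at line 1 remove [asc,cgw] add [jtnkn] -> 9 lines: nmg cxcy jtnkn rpv ueouh pmj xbjpi pxh pddf
Hunk 2: at line 6 remove [xbjpi,pxh] add [vaz,ahlqv,hzx] -> 10 lines: nmg cxcy jtnkn rpv ueouh pmj vaz ahlqv hzx pddf
Hunk 3: at line 1 remove [jtnkn,rpv] add [kxl,hfu,cyce] -> 11 lines: nmg cxcy kxl hfu cyce ueouh pmj vaz ahlqv hzx pddf
Hunk 4: at line 1 remove [cxcy] add [rsg,jjz,oado] -> 13 lines: nmg rsg jjz oado kxl hfu cyce ueouh pmj vaz ahlqv hzx pddf
Final line 11: ahlqv

Answer: ahlqv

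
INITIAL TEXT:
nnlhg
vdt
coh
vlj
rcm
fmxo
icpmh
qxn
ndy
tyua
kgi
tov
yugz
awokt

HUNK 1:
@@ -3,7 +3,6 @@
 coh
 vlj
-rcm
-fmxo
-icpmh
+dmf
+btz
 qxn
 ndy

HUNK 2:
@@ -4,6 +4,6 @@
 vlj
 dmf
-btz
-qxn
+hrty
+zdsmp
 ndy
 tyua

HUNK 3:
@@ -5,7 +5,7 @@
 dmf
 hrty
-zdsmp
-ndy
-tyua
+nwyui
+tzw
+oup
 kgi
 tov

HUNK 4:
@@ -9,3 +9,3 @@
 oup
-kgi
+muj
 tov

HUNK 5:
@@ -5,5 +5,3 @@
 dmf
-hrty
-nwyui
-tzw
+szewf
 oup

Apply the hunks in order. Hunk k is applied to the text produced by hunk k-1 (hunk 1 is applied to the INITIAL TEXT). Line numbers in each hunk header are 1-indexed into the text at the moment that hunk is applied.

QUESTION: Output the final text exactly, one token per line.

Hunk 1: at line 3 remove [rcm,fmxo,icpmh] add [dmf,btz] -> 13 lines: nnlhg vdt coh vlj dmf btz qxn ndy tyua kgi tov yugz awokt
Hunk 2: at line 4 remove [btz,qxn] add [hrty,zdsmp] -> 13 lines: nnlhg vdt coh vlj dmf hrty zdsmp ndy tyua kgi tov yugz awokt
Hunk 3: at line 5 remove [zdsmp,ndy,tyua] add [nwyui,tzw,oup] -> 13 lines: nnlhg vdt coh vlj dmf hrty nwyui tzw oup kgi tov yugz awokt
Hunk 4: at line 9 remove [kgi] add [muj] -> 13 lines: nnlhg vdt coh vlj dmf hrty nwyui tzw oup muj tov yugz awokt
Hunk 5: at line 5 remove [hrty,nwyui,tzw] add [szewf] -> 11 lines: nnlhg vdt coh vlj dmf szewf oup muj tov yugz awokt

Answer: nnlhg
vdt
coh
vlj
dmf
szewf
oup
muj
tov
yugz
awokt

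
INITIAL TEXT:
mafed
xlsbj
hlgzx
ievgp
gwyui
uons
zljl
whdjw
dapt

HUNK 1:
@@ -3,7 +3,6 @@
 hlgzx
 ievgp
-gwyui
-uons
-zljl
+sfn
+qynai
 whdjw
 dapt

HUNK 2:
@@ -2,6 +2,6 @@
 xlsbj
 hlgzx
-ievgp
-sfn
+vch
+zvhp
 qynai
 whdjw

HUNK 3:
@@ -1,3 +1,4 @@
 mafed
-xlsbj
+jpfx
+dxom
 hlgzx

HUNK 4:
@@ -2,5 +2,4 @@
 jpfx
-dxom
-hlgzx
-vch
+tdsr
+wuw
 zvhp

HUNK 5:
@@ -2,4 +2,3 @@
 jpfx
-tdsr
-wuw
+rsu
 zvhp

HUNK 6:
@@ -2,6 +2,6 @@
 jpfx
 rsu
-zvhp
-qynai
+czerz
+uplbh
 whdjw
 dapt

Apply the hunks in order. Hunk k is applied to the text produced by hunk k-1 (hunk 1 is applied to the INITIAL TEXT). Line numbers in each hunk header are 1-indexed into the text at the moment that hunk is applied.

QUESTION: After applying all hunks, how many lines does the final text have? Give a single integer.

Answer: 7

Derivation:
Hunk 1: at line 3 remove [gwyui,uons,zljl] add [sfn,qynai] -> 8 lines: mafed xlsbj hlgzx ievgp sfn qynai whdjw dapt
Hunk 2: at line 2 remove [ievgp,sfn] add [vch,zvhp] -> 8 lines: mafed xlsbj hlgzx vch zvhp qynai whdjw dapt
Hunk 3: at line 1 remove [xlsbj] add [jpfx,dxom] -> 9 lines: mafed jpfx dxom hlgzx vch zvhp qynai whdjw dapt
Hunk 4: at line 2 remove [dxom,hlgzx,vch] add [tdsr,wuw] -> 8 lines: mafed jpfx tdsr wuw zvhp qynai whdjw dapt
Hunk 5: at line 2 remove [tdsr,wuw] add [rsu] -> 7 lines: mafed jpfx rsu zvhp qynai whdjw dapt
Hunk 6: at line 2 remove [zvhp,qynai] add [czerz,uplbh] -> 7 lines: mafed jpfx rsu czerz uplbh whdjw dapt
Final line count: 7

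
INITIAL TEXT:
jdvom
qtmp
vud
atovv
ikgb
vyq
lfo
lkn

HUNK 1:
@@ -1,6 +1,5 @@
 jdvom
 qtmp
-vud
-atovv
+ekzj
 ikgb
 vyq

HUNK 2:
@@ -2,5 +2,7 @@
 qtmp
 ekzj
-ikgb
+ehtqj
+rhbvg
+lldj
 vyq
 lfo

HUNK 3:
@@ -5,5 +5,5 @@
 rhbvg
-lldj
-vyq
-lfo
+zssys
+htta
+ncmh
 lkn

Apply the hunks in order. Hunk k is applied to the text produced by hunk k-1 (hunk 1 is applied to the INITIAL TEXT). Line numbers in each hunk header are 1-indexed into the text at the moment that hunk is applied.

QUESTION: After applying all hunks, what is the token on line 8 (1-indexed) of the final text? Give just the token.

Hunk 1: at line 1 remove [vud,atovv] add [ekzj] -> 7 lines: jdvom qtmp ekzj ikgb vyq lfo lkn
Hunk 2: at line 2 remove [ikgb] add [ehtqj,rhbvg,lldj] -> 9 lines: jdvom qtmp ekzj ehtqj rhbvg lldj vyq lfo lkn
Hunk 3: at line 5 remove [lldj,vyq,lfo] add [zssys,htta,ncmh] -> 9 lines: jdvom qtmp ekzj ehtqj rhbvg zssys htta ncmh lkn
Final line 8: ncmh

Answer: ncmh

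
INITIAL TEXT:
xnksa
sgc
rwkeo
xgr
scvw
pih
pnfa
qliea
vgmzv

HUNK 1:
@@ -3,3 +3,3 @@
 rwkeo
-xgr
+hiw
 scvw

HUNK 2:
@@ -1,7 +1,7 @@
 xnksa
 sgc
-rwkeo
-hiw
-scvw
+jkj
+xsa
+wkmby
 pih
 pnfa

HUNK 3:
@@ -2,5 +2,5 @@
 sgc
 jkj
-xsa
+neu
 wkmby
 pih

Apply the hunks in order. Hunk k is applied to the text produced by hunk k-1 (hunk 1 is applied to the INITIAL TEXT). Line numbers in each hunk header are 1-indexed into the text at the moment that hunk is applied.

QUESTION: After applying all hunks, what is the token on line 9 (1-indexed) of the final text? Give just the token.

Hunk 1: at line 3 remove [xgr] add [hiw] -> 9 lines: xnksa sgc rwkeo hiw scvw pih pnfa qliea vgmzv
Hunk 2: at line 1 remove [rwkeo,hiw,scvw] add [jkj,xsa,wkmby] -> 9 lines: xnksa sgc jkj xsa wkmby pih pnfa qliea vgmzv
Hunk 3: at line 2 remove [xsa] add [neu] -> 9 lines: xnksa sgc jkj neu wkmby pih pnfa qliea vgmzv
Final line 9: vgmzv

Answer: vgmzv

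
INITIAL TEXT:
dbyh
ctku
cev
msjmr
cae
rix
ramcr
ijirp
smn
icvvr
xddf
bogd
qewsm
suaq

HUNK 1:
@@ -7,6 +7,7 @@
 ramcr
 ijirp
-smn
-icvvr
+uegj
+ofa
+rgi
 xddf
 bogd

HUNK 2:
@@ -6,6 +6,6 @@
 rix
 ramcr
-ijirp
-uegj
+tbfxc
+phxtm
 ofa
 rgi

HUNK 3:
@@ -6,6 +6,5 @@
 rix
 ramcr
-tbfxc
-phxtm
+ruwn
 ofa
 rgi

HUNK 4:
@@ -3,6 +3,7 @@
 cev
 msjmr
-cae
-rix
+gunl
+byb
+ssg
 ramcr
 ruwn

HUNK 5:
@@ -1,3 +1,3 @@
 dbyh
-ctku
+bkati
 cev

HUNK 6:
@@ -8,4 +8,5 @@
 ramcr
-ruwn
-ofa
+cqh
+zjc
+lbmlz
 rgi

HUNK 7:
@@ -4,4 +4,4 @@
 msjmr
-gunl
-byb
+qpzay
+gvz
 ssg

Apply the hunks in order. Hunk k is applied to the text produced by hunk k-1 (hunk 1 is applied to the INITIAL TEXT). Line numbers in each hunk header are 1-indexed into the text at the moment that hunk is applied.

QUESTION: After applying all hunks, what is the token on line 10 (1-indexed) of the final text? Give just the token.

Answer: zjc

Derivation:
Hunk 1: at line 7 remove [smn,icvvr] add [uegj,ofa,rgi] -> 15 lines: dbyh ctku cev msjmr cae rix ramcr ijirp uegj ofa rgi xddf bogd qewsm suaq
Hunk 2: at line 6 remove [ijirp,uegj] add [tbfxc,phxtm] -> 15 lines: dbyh ctku cev msjmr cae rix ramcr tbfxc phxtm ofa rgi xddf bogd qewsm suaq
Hunk 3: at line 6 remove [tbfxc,phxtm] add [ruwn] -> 14 lines: dbyh ctku cev msjmr cae rix ramcr ruwn ofa rgi xddf bogd qewsm suaq
Hunk 4: at line 3 remove [cae,rix] add [gunl,byb,ssg] -> 15 lines: dbyh ctku cev msjmr gunl byb ssg ramcr ruwn ofa rgi xddf bogd qewsm suaq
Hunk 5: at line 1 remove [ctku] add [bkati] -> 15 lines: dbyh bkati cev msjmr gunl byb ssg ramcr ruwn ofa rgi xddf bogd qewsm suaq
Hunk 6: at line 8 remove [ruwn,ofa] add [cqh,zjc,lbmlz] -> 16 lines: dbyh bkati cev msjmr gunl byb ssg ramcr cqh zjc lbmlz rgi xddf bogd qewsm suaq
Hunk 7: at line 4 remove [gunl,byb] add [qpzay,gvz] -> 16 lines: dbyh bkati cev msjmr qpzay gvz ssg ramcr cqh zjc lbmlz rgi xddf bogd qewsm suaq
Final line 10: zjc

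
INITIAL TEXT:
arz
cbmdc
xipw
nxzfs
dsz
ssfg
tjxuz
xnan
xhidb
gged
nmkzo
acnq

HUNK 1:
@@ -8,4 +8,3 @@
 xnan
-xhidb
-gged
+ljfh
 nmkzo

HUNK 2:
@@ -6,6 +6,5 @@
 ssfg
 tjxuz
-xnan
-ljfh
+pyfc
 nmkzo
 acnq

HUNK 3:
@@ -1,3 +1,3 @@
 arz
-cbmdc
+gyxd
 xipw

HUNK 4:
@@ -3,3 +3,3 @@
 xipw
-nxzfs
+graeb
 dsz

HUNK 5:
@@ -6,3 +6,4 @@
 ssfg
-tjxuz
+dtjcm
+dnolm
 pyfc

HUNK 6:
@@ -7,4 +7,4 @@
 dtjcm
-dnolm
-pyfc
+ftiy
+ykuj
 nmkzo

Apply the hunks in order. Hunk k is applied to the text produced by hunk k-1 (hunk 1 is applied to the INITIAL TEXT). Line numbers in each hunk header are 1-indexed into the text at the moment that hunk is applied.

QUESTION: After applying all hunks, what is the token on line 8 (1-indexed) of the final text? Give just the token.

Answer: ftiy

Derivation:
Hunk 1: at line 8 remove [xhidb,gged] add [ljfh] -> 11 lines: arz cbmdc xipw nxzfs dsz ssfg tjxuz xnan ljfh nmkzo acnq
Hunk 2: at line 6 remove [xnan,ljfh] add [pyfc] -> 10 lines: arz cbmdc xipw nxzfs dsz ssfg tjxuz pyfc nmkzo acnq
Hunk 3: at line 1 remove [cbmdc] add [gyxd] -> 10 lines: arz gyxd xipw nxzfs dsz ssfg tjxuz pyfc nmkzo acnq
Hunk 4: at line 3 remove [nxzfs] add [graeb] -> 10 lines: arz gyxd xipw graeb dsz ssfg tjxuz pyfc nmkzo acnq
Hunk 5: at line 6 remove [tjxuz] add [dtjcm,dnolm] -> 11 lines: arz gyxd xipw graeb dsz ssfg dtjcm dnolm pyfc nmkzo acnq
Hunk 6: at line 7 remove [dnolm,pyfc] add [ftiy,ykuj] -> 11 lines: arz gyxd xipw graeb dsz ssfg dtjcm ftiy ykuj nmkzo acnq
Final line 8: ftiy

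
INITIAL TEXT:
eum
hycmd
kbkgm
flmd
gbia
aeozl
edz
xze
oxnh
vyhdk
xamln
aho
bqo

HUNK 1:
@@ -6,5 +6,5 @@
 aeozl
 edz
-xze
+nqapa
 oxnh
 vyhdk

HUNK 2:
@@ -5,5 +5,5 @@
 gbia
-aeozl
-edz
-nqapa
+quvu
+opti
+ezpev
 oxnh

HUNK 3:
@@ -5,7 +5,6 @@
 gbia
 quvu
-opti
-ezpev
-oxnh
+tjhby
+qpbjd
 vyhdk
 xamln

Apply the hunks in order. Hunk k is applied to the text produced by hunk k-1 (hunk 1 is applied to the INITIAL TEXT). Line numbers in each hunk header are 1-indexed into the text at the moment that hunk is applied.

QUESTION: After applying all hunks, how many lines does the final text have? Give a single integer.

Hunk 1: at line 6 remove [xze] add [nqapa] -> 13 lines: eum hycmd kbkgm flmd gbia aeozl edz nqapa oxnh vyhdk xamln aho bqo
Hunk 2: at line 5 remove [aeozl,edz,nqapa] add [quvu,opti,ezpev] -> 13 lines: eum hycmd kbkgm flmd gbia quvu opti ezpev oxnh vyhdk xamln aho bqo
Hunk 3: at line 5 remove [opti,ezpev,oxnh] add [tjhby,qpbjd] -> 12 lines: eum hycmd kbkgm flmd gbia quvu tjhby qpbjd vyhdk xamln aho bqo
Final line count: 12

Answer: 12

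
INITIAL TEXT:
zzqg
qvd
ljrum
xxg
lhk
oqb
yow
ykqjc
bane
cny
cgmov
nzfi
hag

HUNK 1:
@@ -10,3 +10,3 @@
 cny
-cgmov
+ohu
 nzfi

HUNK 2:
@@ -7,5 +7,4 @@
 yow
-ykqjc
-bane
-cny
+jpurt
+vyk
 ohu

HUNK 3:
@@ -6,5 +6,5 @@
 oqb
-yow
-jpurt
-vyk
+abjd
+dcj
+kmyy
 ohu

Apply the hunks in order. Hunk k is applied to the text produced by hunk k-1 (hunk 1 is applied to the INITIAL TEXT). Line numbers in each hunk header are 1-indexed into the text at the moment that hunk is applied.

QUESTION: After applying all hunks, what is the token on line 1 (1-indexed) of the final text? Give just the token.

Hunk 1: at line 10 remove [cgmov] add [ohu] -> 13 lines: zzqg qvd ljrum xxg lhk oqb yow ykqjc bane cny ohu nzfi hag
Hunk 2: at line 7 remove [ykqjc,bane,cny] add [jpurt,vyk] -> 12 lines: zzqg qvd ljrum xxg lhk oqb yow jpurt vyk ohu nzfi hag
Hunk 3: at line 6 remove [yow,jpurt,vyk] add [abjd,dcj,kmyy] -> 12 lines: zzqg qvd ljrum xxg lhk oqb abjd dcj kmyy ohu nzfi hag
Final line 1: zzqg

Answer: zzqg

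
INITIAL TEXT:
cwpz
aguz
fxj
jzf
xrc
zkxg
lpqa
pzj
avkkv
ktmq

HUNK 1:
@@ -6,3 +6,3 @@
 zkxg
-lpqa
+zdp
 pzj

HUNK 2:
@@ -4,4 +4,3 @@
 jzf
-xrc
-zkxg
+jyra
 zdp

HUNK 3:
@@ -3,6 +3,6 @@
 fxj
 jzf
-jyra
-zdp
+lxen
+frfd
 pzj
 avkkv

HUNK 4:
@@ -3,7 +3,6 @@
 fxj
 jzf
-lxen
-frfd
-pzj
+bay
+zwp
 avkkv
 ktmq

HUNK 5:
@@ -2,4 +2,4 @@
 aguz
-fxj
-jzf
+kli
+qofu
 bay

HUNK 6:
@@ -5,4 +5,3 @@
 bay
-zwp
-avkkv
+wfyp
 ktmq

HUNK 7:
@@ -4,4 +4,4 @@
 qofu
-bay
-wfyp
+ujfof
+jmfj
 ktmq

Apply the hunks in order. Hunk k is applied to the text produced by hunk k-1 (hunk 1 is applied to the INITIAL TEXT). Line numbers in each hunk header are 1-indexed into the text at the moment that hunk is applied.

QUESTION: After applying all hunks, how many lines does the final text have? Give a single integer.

Hunk 1: at line 6 remove [lpqa] add [zdp] -> 10 lines: cwpz aguz fxj jzf xrc zkxg zdp pzj avkkv ktmq
Hunk 2: at line 4 remove [xrc,zkxg] add [jyra] -> 9 lines: cwpz aguz fxj jzf jyra zdp pzj avkkv ktmq
Hunk 3: at line 3 remove [jyra,zdp] add [lxen,frfd] -> 9 lines: cwpz aguz fxj jzf lxen frfd pzj avkkv ktmq
Hunk 4: at line 3 remove [lxen,frfd,pzj] add [bay,zwp] -> 8 lines: cwpz aguz fxj jzf bay zwp avkkv ktmq
Hunk 5: at line 2 remove [fxj,jzf] add [kli,qofu] -> 8 lines: cwpz aguz kli qofu bay zwp avkkv ktmq
Hunk 6: at line 5 remove [zwp,avkkv] add [wfyp] -> 7 lines: cwpz aguz kli qofu bay wfyp ktmq
Hunk 7: at line 4 remove [bay,wfyp] add [ujfof,jmfj] -> 7 lines: cwpz aguz kli qofu ujfof jmfj ktmq
Final line count: 7

Answer: 7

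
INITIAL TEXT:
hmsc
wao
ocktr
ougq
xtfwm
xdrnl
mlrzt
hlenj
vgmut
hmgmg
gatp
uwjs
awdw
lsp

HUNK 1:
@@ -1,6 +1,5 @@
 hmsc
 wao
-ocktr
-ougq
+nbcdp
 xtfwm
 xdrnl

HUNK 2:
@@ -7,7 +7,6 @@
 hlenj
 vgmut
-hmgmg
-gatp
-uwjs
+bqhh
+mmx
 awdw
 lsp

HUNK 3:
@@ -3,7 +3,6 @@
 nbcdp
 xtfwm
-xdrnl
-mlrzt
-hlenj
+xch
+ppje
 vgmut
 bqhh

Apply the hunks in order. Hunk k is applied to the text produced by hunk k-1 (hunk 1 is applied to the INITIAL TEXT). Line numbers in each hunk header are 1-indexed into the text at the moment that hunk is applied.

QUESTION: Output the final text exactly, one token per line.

Hunk 1: at line 1 remove [ocktr,ougq] add [nbcdp] -> 13 lines: hmsc wao nbcdp xtfwm xdrnl mlrzt hlenj vgmut hmgmg gatp uwjs awdw lsp
Hunk 2: at line 7 remove [hmgmg,gatp,uwjs] add [bqhh,mmx] -> 12 lines: hmsc wao nbcdp xtfwm xdrnl mlrzt hlenj vgmut bqhh mmx awdw lsp
Hunk 3: at line 3 remove [xdrnl,mlrzt,hlenj] add [xch,ppje] -> 11 lines: hmsc wao nbcdp xtfwm xch ppje vgmut bqhh mmx awdw lsp

Answer: hmsc
wao
nbcdp
xtfwm
xch
ppje
vgmut
bqhh
mmx
awdw
lsp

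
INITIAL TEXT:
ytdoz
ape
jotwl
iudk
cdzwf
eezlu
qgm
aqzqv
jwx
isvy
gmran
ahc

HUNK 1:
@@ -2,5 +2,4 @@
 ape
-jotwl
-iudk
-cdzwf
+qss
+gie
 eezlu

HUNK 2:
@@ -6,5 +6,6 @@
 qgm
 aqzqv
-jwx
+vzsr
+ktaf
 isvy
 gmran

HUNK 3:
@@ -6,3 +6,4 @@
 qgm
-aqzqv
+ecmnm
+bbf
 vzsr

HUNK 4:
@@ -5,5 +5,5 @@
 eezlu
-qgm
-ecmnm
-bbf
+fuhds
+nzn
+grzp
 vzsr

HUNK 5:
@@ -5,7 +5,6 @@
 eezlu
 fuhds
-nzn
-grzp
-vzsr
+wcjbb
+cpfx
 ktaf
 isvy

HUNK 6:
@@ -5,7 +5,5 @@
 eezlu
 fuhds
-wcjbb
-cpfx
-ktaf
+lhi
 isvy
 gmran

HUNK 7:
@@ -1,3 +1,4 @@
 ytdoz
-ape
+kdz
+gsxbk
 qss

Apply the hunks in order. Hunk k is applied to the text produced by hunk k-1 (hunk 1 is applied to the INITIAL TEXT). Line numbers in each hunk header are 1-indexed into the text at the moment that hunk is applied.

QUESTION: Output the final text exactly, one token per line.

Hunk 1: at line 2 remove [jotwl,iudk,cdzwf] add [qss,gie] -> 11 lines: ytdoz ape qss gie eezlu qgm aqzqv jwx isvy gmran ahc
Hunk 2: at line 6 remove [jwx] add [vzsr,ktaf] -> 12 lines: ytdoz ape qss gie eezlu qgm aqzqv vzsr ktaf isvy gmran ahc
Hunk 3: at line 6 remove [aqzqv] add [ecmnm,bbf] -> 13 lines: ytdoz ape qss gie eezlu qgm ecmnm bbf vzsr ktaf isvy gmran ahc
Hunk 4: at line 5 remove [qgm,ecmnm,bbf] add [fuhds,nzn,grzp] -> 13 lines: ytdoz ape qss gie eezlu fuhds nzn grzp vzsr ktaf isvy gmran ahc
Hunk 5: at line 5 remove [nzn,grzp,vzsr] add [wcjbb,cpfx] -> 12 lines: ytdoz ape qss gie eezlu fuhds wcjbb cpfx ktaf isvy gmran ahc
Hunk 6: at line 5 remove [wcjbb,cpfx,ktaf] add [lhi] -> 10 lines: ytdoz ape qss gie eezlu fuhds lhi isvy gmran ahc
Hunk 7: at line 1 remove [ape] add [kdz,gsxbk] -> 11 lines: ytdoz kdz gsxbk qss gie eezlu fuhds lhi isvy gmran ahc

Answer: ytdoz
kdz
gsxbk
qss
gie
eezlu
fuhds
lhi
isvy
gmran
ahc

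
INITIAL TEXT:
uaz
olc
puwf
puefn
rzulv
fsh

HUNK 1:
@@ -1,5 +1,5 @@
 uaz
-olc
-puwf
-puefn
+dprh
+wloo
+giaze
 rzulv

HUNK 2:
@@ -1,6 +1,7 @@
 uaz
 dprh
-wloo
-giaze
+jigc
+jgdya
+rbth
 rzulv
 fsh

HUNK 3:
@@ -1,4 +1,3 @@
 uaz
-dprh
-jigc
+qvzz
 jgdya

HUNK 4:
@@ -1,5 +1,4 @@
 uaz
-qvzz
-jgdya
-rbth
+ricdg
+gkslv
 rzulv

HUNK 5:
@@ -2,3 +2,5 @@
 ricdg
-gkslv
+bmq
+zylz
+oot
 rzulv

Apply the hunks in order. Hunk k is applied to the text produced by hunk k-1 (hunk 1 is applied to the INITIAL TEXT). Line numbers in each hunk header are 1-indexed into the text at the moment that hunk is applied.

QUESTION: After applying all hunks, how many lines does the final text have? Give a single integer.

Answer: 7

Derivation:
Hunk 1: at line 1 remove [olc,puwf,puefn] add [dprh,wloo,giaze] -> 6 lines: uaz dprh wloo giaze rzulv fsh
Hunk 2: at line 1 remove [wloo,giaze] add [jigc,jgdya,rbth] -> 7 lines: uaz dprh jigc jgdya rbth rzulv fsh
Hunk 3: at line 1 remove [dprh,jigc] add [qvzz] -> 6 lines: uaz qvzz jgdya rbth rzulv fsh
Hunk 4: at line 1 remove [qvzz,jgdya,rbth] add [ricdg,gkslv] -> 5 lines: uaz ricdg gkslv rzulv fsh
Hunk 5: at line 2 remove [gkslv] add [bmq,zylz,oot] -> 7 lines: uaz ricdg bmq zylz oot rzulv fsh
Final line count: 7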